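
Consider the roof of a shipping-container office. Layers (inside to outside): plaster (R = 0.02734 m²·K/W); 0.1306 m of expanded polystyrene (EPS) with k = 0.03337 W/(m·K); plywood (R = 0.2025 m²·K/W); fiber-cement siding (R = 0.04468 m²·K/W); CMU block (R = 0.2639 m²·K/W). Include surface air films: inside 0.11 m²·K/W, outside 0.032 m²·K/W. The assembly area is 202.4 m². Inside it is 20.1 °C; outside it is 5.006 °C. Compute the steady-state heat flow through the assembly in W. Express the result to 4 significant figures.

665.0 W

0.1306/0.03337 = 3.9137
R_total = 0.11 + 0.02734 + 3.9137 + 0.2025 + 0.04468 + 0.2639 + 0.032 = 4.5941 m²·K/W
Q = A·ΔT/R = 202.4 × (20.1 − 5.006) / 4.5941 = 664.99 W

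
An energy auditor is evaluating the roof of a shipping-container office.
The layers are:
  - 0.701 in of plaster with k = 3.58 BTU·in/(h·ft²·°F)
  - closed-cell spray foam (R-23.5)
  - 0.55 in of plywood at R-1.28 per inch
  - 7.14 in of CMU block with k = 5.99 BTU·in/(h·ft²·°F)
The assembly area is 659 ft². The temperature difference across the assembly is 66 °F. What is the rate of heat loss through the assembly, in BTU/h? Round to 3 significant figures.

0.701/3.58 = 0.1958
0.55 × 1.28 = 0.704
7.14/5.99 = 1.192
R_total = 0.1958 + 23.5 + 0.704 + 1.192 = 25.59 ft²·°F·h/BTU
Q = A·ΔT/R = 659 × 66 / 25.59 = 1700 BTU/h

1700 BTU/h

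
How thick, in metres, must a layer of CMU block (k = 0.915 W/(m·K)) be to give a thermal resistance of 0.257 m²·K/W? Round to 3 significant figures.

L = R·k = 0.257 × 0.915 = 0.2352 m

0.235 m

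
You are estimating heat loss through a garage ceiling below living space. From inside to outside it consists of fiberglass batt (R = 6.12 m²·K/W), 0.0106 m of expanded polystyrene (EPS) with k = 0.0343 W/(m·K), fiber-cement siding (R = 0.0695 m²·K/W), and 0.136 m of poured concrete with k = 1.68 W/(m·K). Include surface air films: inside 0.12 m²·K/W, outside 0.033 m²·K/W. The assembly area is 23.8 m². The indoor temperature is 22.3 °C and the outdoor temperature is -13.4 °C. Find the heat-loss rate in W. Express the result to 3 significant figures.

0.0106/0.0343 = 0.309
0.136/1.68 = 0.08095
R_total = 0.12 + 6.12 + 0.309 + 0.0695 + 0.08095 + 0.033 = 6.732 m²·K/W
Q = A·ΔT/R = 23.8 × (22.3 − (-13.4)) / 6.732 = 126.2 W

126 W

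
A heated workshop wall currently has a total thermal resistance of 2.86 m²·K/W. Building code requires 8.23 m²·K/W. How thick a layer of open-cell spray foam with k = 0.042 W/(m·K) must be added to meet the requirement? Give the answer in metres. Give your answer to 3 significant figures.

0.226 m

ΔR = 8.23 − 2.86 = 5.37 m²·K/W
L = ΔR × k = 5.37 × 0.042 = 0.2255 m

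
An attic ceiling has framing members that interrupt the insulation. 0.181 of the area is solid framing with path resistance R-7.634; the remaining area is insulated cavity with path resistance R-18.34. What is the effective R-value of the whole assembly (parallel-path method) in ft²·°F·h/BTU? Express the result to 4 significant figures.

U_eff = 0.819/18.34 + 0.181/7.634 = 0.044656 + 0.02371 = 0.068366
R_eff = 1/U_eff = 14.627 ft²·°F·h/BTU

14.63 ft²·°F·h/BTU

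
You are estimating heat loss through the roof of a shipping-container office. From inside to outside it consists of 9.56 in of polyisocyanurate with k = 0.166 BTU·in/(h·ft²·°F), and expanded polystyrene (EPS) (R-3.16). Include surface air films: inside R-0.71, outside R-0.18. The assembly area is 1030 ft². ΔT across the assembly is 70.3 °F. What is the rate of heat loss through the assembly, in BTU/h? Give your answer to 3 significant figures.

1170 BTU/h

9.56/0.166 = 57.59
R_total = 0.71 + 57.59 + 3.16 + 0.18 = 61.64 ft²·°F·h/BTU
Q = A·ΔT/R = 1030 × 70.3 / 61.64 = 1175 BTU/h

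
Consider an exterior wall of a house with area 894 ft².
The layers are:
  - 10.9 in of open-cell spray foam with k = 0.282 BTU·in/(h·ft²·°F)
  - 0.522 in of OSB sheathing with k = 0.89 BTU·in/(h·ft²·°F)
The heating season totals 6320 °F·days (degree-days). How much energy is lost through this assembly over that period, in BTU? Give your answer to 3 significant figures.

10.9/0.282 = 38.65
0.522/0.89 = 0.5865
R_total = 38.65 + 0.5865 = 39.24 ft²·°F·h/BTU
E = A × HDD × 24 / R = 894 × 6320 × 24 / 39.24 = 3456000 BTU

3460000 BTU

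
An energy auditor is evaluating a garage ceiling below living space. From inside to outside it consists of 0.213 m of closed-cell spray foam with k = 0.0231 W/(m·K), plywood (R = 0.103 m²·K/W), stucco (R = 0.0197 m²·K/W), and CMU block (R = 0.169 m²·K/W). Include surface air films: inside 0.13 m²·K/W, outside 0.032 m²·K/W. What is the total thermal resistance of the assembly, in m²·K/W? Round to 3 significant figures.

0.213/0.0231 = 9.221
R_total = 0.13 + 9.221 + 0.103 + 0.0197 + 0.169 + 0.032 = 9.674 m²·K/W

9.67 m²·K/W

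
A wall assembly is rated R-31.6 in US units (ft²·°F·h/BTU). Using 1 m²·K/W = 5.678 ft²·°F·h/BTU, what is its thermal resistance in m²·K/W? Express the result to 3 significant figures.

5.57 m²·K/W

R_SI = 31.6/5.678 = 5.565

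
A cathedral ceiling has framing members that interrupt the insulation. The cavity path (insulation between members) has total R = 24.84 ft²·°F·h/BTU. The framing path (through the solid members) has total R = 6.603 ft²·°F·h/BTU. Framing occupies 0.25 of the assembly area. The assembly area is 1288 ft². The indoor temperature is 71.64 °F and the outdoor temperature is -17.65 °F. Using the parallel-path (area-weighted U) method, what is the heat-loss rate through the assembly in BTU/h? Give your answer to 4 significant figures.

U_eff = 0.75/24.84 + 0.25/6.603 = 0.030193 + 0.037862 = 0.068055
R_eff = 1/U_eff = 14.694 ft²·°F·h/BTU
Q = 1288 × (71.64 − (-17.65)) / 14.694 = 7826.7 BTU/h

7827 BTU/h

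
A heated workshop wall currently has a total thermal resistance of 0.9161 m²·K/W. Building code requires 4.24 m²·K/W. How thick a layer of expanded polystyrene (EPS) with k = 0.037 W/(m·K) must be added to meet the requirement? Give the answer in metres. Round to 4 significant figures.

ΔR = 4.24 − 0.9161 = 3.3239 m²·K/W
L = ΔR × k = 3.3239 × 0.037 = 0.12298 m

0.1230 m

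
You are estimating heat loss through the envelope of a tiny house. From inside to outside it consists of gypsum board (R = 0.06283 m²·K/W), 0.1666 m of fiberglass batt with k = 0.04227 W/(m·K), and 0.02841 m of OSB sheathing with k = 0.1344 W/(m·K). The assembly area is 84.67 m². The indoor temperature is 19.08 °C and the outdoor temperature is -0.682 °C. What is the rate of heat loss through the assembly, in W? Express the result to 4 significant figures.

396.9 W

0.1666/0.04227 = 3.9413
0.02841/0.1344 = 0.21138
R_total = 0.06283 + 3.9413 + 0.21138 = 4.2155 m²·K/W
Q = A·ΔT/R = 84.67 × (19.08 − (-0.682)) / 4.2155 = 396.92 W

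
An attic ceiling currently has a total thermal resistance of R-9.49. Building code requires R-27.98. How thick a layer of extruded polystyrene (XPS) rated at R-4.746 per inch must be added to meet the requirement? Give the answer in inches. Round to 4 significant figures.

3.896 in

ΔR = 27.98 − 9.49 = 18.49 ft²·°F·h/BTU
L = ΔR / (R/in) = 18.49/4.746 = 3.8959 in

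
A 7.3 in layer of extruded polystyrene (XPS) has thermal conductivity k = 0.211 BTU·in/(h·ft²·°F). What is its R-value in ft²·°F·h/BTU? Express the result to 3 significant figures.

34.6 ft²·°F·h/BTU

R = L/k = 7.3/0.211 = 34.6 ft²·°F·h/BTU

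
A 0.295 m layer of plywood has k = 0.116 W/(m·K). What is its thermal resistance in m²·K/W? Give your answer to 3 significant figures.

R = L/k = 0.295/0.116 = 2.543 m²·K/W

2.54 m²·K/W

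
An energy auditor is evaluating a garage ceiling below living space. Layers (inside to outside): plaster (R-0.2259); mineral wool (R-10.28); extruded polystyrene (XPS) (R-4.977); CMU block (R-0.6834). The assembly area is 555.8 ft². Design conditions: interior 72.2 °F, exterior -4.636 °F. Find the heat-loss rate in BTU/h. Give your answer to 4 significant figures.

R_total = 0.2259 + 10.28 + 4.977 + 0.6834 = 16.166 ft²·°F·h/BTU
Q = A·ΔT/R = 555.8 × (72.2 − (-4.636)) / 16.166 = 2641.6 BTU/h

2642 BTU/h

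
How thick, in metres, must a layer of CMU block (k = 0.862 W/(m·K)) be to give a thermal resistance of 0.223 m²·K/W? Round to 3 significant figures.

0.192 m

L = R·k = 0.223 × 0.862 = 0.1922 m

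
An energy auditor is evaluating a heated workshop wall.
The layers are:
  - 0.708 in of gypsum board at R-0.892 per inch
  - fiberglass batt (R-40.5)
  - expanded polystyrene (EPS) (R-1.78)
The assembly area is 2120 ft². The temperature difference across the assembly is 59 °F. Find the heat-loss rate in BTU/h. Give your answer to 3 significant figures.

0.708 × 0.892 = 0.6315
R_total = 0.6315 + 40.5 + 1.78 = 42.91 ft²·°F·h/BTU
Q = A·ΔT/R = 2120 × 59 / 42.91 = 2915 BTU/h

2910 BTU/h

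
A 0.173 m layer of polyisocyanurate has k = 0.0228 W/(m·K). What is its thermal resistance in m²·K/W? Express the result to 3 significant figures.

7.59 m²·K/W

R = L/k = 0.173/0.0228 = 7.588 m²·K/W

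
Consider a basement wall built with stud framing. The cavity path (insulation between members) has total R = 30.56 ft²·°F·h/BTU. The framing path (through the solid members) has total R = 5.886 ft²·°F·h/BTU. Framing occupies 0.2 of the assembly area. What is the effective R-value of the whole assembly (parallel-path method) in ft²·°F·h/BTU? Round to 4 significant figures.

16.62 ft²·°F·h/BTU

U_eff = 0.8/30.56 + 0.2/5.886 = 0.026178 + 0.033979 = 0.060157
R_eff = 1/U_eff = 16.623 ft²·°F·h/BTU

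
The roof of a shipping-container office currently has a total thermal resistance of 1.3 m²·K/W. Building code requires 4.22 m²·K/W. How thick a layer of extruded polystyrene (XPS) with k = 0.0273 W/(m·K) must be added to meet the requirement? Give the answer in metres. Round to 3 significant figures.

ΔR = 4.22 − 1.3 = 2.92 m²·K/W
L = ΔR × k = 2.92 × 0.0273 = 0.07972 m

0.0797 m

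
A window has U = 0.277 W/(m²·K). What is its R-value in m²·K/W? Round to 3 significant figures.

R = 1/U = 1/0.277 = 3.61

3.61 m²·K/W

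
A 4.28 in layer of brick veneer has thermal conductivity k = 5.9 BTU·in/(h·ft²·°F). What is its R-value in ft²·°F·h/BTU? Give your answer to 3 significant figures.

0.725 ft²·°F·h/BTU

R = L/k = 4.28/5.9 = 0.7254 ft²·°F·h/BTU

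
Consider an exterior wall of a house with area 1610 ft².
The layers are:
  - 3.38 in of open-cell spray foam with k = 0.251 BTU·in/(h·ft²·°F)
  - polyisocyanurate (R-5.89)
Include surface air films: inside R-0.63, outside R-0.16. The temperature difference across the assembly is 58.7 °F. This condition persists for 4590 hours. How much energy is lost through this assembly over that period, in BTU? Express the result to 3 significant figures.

21500000 BTU

3.38/0.251 = 13.47
R_total = 0.63 + 13.47 + 5.89 + 0.16 = 20.15 ft²·°F·h/BTU
Q = 1610 × 58.7 / 20.15 = 4691 BTU/h
E = 4691 × 4590 = 21530000 BTU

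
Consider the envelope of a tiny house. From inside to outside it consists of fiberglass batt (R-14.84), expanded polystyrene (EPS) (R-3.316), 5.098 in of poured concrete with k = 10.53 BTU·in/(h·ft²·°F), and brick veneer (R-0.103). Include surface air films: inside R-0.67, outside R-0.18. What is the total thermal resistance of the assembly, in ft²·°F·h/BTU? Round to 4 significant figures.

5.098/10.53 = 0.48414
R_total = 0.67 + 14.84 + 3.316 + 0.48414 + 0.103 + 0.18 = 19.593 ft²·°F·h/BTU

19.59 ft²·°F·h/BTU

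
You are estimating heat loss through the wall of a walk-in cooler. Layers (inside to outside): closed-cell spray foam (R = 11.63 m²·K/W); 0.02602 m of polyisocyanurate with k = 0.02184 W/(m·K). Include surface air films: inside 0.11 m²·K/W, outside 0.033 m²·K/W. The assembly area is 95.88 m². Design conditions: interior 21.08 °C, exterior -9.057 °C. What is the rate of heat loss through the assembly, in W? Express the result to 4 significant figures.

222.9 W

0.02602/0.02184 = 1.1914
R_total = 0.11 + 11.63 + 1.1914 + 0.033 = 12.964 m²·K/W
Q = A·ΔT/R = 95.88 × (21.08 − (-9.057)) / 12.964 = 222.88 W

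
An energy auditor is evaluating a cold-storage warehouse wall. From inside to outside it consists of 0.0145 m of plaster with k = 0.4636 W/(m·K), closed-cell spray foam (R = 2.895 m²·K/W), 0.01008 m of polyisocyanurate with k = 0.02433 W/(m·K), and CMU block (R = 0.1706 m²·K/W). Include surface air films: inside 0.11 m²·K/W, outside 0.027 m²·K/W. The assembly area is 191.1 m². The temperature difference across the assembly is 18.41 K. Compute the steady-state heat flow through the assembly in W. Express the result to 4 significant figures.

0.0145/0.4636 = 0.031277
0.01008/0.02433 = 0.4143
R_total = 0.11 + 0.031277 + 2.895 + 0.4143 + 0.1706 + 0.027 = 3.6482 m²·K/W
Q = A·ΔT/R = 191.1 × 18.41 / 3.6482 = 964.36 W

964.4 W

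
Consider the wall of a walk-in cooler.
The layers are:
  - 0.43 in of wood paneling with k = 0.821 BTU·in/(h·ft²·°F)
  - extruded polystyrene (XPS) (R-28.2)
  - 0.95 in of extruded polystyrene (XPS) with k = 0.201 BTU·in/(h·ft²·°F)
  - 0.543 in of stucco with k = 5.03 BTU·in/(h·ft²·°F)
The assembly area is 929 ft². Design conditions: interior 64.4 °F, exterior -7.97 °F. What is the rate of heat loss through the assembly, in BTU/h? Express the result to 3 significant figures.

0.43/0.821 = 0.5238
0.95/0.201 = 4.726
0.543/5.03 = 0.108
R_total = 0.5238 + 28.2 + 4.726 + 0.108 = 33.56 ft²·°F·h/BTU
Q = A·ΔT/R = 929 × (64.4 − (-7.97)) / 33.56 = 2003 BTU/h

2000 BTU/h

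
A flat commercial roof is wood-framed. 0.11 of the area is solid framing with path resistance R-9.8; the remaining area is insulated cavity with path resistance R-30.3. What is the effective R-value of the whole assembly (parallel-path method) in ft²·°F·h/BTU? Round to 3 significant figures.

24.6 ft²·°F·h/BTU

U_eff = 0.89/30.3 + 0.11/9.8 = 0.02937 + 0.01122 = 0.0406
R_eff = 1/U_eff = 24.63 ft²·°F·h/BTU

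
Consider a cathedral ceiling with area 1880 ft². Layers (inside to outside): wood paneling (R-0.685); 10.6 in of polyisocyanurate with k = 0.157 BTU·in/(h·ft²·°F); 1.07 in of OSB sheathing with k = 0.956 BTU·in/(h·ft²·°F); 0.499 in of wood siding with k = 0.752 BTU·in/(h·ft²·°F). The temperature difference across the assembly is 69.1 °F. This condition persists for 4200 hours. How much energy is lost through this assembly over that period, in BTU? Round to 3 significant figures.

7800000 BTU

10.6/0.157 = 67.52
1.07/0.956 = 1.119
0.499/0.752 = 0.6636
R_total = 0.685 + 67.52 + 1.119 + 0.6636 = 69.98 ft²·°F·h/BTU
Q = 1880 × 69.1 / 69.98 = 1856 BTU/h
E = 1856 × 4200 = 7796000 BTU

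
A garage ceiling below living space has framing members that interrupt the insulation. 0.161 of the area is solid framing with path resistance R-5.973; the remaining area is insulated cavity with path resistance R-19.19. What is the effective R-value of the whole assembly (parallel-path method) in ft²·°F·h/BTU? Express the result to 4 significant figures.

U_eff = 0.839/19.19 + 0.161/5.973 = 0.043721 + 0.026955 = 0.070675
R_eff = 1/U_eff = 14.149 ft²·°F·h/BTU

14.15 ft²·°F·h/BTU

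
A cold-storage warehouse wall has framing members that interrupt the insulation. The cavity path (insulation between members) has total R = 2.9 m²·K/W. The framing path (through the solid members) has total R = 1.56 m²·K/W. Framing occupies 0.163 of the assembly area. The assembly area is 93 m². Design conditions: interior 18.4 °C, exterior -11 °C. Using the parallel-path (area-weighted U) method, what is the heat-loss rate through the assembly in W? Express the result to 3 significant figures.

U_eff = 0.837/2.9 + 0.163/1.56 = 0.2886 + 0.1045 = 0.3931
R_eff = 1/U_eff = 2.544 m²·K/W
Q = 93 × (18.4 − (-11)) / 2.544 = 1075 W

1070 W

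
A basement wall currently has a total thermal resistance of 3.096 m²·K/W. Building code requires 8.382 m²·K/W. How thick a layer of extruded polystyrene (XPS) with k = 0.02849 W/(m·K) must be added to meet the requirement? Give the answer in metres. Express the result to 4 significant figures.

0.1506 m

ΔR = 8.382 − 3.096 = 5.286 m²·K/W
L = ΔR × k = 5.286 × 0.02849 = 0.1506 m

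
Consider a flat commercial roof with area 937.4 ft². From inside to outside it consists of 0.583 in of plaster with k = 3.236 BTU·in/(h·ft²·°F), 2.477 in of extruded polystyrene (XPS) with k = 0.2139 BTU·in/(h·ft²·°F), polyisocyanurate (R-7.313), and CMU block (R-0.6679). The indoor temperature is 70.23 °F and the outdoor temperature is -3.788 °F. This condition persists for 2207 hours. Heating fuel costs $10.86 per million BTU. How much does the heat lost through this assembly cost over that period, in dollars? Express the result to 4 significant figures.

84.24 dollars

0.583/3.236 = 0.18016
2.477/0.2139 = 11.58
R_total = 0.18016 + 11.58 + 7.313 + 0.6679 = 19.741 ft²·°F·h/BTU
Q = 937.4 × (70.23 − (-3.788)) / 19.741 = 3514.7 BTU/h
E = 3514.7 × 2207 = 7756900 BTU
Cost = 7756900/10⁶ × 10.86 = $84.24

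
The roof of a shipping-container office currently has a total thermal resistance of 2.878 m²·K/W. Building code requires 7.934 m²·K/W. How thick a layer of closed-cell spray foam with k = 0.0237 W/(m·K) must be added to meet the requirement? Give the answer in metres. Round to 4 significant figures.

0.1198 m

ΔR = 7.934 − 2.878 = 5.056 m²·K/W
L = ΔR × k = 5.056 × 0.0237 = 0.11983 m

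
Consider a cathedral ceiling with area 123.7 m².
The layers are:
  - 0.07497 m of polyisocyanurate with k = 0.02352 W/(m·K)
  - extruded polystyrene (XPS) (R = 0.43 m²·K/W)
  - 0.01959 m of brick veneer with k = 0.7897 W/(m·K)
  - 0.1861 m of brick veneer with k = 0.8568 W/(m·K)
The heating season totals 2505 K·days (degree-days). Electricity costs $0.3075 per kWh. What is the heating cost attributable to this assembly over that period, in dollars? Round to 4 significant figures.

592.5 dollars

0.07497/0.02352 = 3.1875
0.01959/0.7897 = 0.024807
0.1861/0.8568 = 0.2172
R_total = 3.1875 + 0.43 + 0.024807 + 0.2172 = 3.8595 m²·K/W
E = A × HDD × 24 / R / 1000 = 123.7 × 2505 × 24 / 3.8595 / 1000 = 1926.9 kWh
Cost = 1926.9 × 0.3075 = $592.52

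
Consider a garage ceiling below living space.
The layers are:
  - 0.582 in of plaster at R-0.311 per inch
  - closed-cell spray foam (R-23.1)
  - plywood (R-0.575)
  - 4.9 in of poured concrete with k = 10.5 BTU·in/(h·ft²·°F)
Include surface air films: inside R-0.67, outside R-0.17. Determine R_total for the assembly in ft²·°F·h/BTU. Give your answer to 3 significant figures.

25.2 ft²·°F·h/BTU

0.582 × 0.311 = 0.181
4.9/10.5 = 0.4667
R_total = 0.67 + 0.181 + 23.1 + 0.575 + 0.4667 + 0.17 = 25.16 ft²·°F·h/BTU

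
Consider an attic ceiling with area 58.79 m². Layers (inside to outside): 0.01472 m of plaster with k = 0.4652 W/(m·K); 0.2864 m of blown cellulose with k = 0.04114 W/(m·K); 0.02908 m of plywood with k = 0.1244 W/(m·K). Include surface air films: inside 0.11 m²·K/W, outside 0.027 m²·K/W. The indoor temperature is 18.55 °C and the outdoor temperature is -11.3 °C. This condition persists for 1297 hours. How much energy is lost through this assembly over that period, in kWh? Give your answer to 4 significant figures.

309.1 kWh

0.01472/0.4652 = 0.031642
0.2864/0.04114 = 6.9616
0.02908/0.1244 = 0.23376
R_total = 0.11 + 0.031642 + 6.9616 + 0.23376 + 0.027 = 7.364 m²·K/W
Q = 58.79 × (18.55 − (-11.3)) / 7.364 = 238.31 W
E = 238.31 W × 1297 h / 1000 = 309.08 kWh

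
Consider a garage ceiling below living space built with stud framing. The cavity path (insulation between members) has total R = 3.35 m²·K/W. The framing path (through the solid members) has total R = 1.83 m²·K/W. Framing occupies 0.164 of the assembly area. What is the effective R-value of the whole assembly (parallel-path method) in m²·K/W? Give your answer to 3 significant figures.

U_eff = 0.836/3.35 + 0.164/1.83 = 0.2496 + 0.08962 = 0.3392
R_eff = 1/U_eff = 2.948 m²·K/W

2.95 m²·K/W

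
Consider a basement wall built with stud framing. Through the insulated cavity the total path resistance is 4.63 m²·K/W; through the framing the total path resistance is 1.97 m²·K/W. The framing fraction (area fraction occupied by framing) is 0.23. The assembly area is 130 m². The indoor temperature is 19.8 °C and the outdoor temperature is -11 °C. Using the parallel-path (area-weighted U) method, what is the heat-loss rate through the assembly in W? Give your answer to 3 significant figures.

U_eff = 0.77/4.63 + 0.23/1.97 = 0.1663 + 0.1168 = 0.2831
R_eff = 1/U_eff = 3.533 m²·K/W
Q = 130 × (19.8 − (-11)) / 3.533 = 1133 W

1130 W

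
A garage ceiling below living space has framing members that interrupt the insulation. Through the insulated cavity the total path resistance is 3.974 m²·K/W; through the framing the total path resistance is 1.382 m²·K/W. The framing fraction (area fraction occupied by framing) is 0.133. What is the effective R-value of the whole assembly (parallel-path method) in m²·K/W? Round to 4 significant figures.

U_eff = 0.867/3.974 + 0.133/1.382 = 0.21817 + 0.096237 = 0.31441
R_eff = 1/U_eff = 3.1806 m²·K/W

3.181 m²·K/W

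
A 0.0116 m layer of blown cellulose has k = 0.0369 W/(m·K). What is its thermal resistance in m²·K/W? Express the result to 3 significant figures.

R = L/k = 0.0116/0.0369 = 0.3144 m²·K/W

0.314 m²·K/W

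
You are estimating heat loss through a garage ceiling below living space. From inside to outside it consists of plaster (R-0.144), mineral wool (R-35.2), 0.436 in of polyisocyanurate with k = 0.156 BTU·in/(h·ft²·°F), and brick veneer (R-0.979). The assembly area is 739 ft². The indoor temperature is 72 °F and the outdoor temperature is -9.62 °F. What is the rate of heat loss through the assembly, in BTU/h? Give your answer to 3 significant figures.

0.436/0.156 = 2.795
R_total = 0.144 + 35.2 + 2.795 + 0.979 = 39.12 ft²·°F·h/BTU
Q = A·ΔT/R = 739 × (72 − (-9.62)) / 39.12 = 1542 BTU/h

1540 BTU/h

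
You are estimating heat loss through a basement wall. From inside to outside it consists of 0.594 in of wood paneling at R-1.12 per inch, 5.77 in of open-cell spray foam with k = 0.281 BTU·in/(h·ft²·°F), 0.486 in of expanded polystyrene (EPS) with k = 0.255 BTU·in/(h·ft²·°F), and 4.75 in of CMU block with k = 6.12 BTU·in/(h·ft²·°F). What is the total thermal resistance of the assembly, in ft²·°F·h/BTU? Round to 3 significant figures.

0.594 × 1.12 = 0.6653
5.77/0.281 = 20.53
0.486/0.255 = 1.906
4.75/6.12 = 0.7761
R_total = 0.6653 + 20.53 + 1.906 + 0.7761 = 23.88 ft²·°F·h/BTU

23.9 ft²·°F·h/BTU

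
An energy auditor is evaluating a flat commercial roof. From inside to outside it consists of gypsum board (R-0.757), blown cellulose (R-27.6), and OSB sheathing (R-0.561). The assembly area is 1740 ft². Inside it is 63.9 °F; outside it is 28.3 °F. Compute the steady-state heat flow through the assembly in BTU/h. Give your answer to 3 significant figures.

2140 BTU/h

R_total = 0.757 + 27.6 + 0.561 = 28.92 ft²·°F·h/BTU
Q = A·ΔT/R = 1740 × (63.9 − 28.3) / 28.92 = 2142 BTU/h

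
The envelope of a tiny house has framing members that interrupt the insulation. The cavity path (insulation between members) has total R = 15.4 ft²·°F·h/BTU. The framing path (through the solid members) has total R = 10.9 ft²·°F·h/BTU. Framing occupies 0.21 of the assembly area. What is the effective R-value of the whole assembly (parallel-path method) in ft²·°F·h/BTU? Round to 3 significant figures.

U_eff = 0.79/15.4 + 0.21/10.9 = 0.0513 + 0.01927 = 0.07056
R_eff = 1/U_eff = 14.17 ft²·°F·h/BTU

14.2 ft²·°F·h/BTU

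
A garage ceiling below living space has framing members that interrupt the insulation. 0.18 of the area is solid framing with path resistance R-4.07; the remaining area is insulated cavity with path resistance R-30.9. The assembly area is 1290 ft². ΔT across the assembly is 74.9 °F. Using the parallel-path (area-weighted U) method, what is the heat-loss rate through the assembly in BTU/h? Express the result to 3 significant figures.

U_eff = 0.82/30.9 + 0.18/4.07 = 0.02654 + 0.04423 = 0.07076
R_eff = 1/U_eff = 14.13 ft²·°F·h/BTU
Q = 1290 × 74.9 / 14.13 = 6837 BTU/h

6840 BTU/h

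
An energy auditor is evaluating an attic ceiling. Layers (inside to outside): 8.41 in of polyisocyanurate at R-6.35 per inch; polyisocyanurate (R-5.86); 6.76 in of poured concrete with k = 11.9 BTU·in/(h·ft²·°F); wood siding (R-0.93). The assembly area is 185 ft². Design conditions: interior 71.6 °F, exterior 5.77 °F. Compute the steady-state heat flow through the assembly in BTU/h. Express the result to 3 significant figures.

8.41 × 6.35 = 53.4
6.76/11.9 = 0.5681
R_total = 53.4 + 5.86 + 0.5681 + 0.93 = 60.76 ft²·°F·h/BTU
Q = A·ΔT/R = 185 × (71.6 − 5.77) / 60.76 = 200.4 BTU/h

200 BTU/h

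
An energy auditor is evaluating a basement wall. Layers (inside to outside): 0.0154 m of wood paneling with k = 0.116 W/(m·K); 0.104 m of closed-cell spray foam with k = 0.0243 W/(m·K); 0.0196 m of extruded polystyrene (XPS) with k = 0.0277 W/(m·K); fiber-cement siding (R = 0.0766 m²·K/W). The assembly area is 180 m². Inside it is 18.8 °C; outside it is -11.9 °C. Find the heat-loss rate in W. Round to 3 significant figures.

1060 W

0.0154/0.116 = 0.1328
0.104/0.0243 = 4.28
0.0196/0.0277 = 0.7076
R_total = 0.1328 + 4.28 + 0.7076 + 0.0766 = 5.197 m²·K/W
Q = A·ΔT/R = 180 × (18.8 − (-11.9)) / 5.197 = 1063 W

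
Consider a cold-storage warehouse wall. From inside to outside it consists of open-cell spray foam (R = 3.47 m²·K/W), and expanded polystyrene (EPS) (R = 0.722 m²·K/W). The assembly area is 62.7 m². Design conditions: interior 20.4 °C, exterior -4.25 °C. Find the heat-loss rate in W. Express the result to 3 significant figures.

369 W

R_total = 3.47 + 0.722 = 4.192 m²·K/W
Q = A·ΔT/R = 62.7 × (20.4 − (-4.25)) / 4.192 = 368.7 W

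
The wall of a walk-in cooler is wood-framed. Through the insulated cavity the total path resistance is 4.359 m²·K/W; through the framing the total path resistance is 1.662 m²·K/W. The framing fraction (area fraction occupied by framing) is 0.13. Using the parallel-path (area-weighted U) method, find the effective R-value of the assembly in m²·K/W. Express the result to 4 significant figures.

3.600 m²·K/W

U_eff = 0.87/4.359 + 0.13/1.662 = 0.19959 + 0.078219 = 0.27781
R_eff = 1/U_eff = 3.5996 m²·K/W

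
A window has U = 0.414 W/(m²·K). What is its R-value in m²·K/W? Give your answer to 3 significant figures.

R = 1/U = 1/0.414 = 2.415

2.42 m²·K/W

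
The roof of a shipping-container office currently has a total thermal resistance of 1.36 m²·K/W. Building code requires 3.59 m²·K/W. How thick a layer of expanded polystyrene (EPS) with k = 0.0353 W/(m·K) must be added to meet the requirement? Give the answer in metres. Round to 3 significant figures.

ΔR = 3.59 − 1.36 = 2.23 m²·K/W
L = ΔR × k = 2.23 × 0.0353 = 0.07872 m

0.0787 m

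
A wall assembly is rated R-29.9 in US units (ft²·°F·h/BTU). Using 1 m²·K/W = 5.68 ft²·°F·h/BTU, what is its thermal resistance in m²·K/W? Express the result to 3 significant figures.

R_SI = 29.9/5.68 = 5.264

5.26 m²·K/W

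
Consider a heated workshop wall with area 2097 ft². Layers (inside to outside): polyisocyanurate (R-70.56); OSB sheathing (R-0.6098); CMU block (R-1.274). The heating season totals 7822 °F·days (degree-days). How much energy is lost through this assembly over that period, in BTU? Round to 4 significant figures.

5434000 BTU

R_total = 70.56 + 0.6098 + 1.274 = 72.444 ft²·°F·h/BTU
E = A × HDD × 24 / R = 2097 × 7822 × 24 / 72.444 = 5434100 BTU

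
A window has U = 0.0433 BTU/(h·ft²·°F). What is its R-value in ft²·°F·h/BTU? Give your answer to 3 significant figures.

23.1 ft²·°F·h/BTU

R = 1/U = 1/0.0433 = 23.09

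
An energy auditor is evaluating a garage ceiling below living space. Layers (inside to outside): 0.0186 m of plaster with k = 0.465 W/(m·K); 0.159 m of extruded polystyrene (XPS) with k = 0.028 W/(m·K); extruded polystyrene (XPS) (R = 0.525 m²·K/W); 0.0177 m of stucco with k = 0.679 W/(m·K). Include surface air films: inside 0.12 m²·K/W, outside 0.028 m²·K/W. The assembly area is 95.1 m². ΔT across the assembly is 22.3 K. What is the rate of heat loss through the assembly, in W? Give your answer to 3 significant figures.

330 W

0.0186/0.465 = 0.04
0.159/0.028 = 5.679
0.0177/0.679 = 0.02607
R_total = 0.12 + 0.04 + 5.679 + 0.525 + 0.02607 + 0.028 = 6.418 m²·K/W
Q = A·ΔT/R = 95.1 × 22.3 / 6.418 = 330.5 W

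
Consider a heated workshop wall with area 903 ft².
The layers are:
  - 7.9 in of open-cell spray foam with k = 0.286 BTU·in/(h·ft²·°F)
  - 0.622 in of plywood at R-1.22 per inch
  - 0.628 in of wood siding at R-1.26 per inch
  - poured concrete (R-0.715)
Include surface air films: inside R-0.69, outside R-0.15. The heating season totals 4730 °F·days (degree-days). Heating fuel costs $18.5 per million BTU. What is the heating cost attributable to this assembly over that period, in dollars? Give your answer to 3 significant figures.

7.9/0.286 = 27.62
0.622 × 1.22 = 0.7588
0.628 × 1.26 = 0.7913
R_total = 0.69 + 27.62 + 0.7588 + 0.7913 + 0.715 + 0.15 = 30.73 ft²·°F·h/BTU
E = A × HDD × 24 / R = 903 × 4730 × 24 / 30.73 = 3336000 BTU
Cost = 3336000/10⁶ × 18.5 = $61.72

61.7 dollars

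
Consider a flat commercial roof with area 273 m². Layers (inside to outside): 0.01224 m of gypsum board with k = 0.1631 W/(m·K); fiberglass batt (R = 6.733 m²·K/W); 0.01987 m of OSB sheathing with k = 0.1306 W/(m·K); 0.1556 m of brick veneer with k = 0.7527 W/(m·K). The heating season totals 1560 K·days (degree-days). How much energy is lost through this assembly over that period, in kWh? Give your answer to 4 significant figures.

1426 kWh

0.01224/0.1631 = 0.075046
0.01987/0.1306 = 0.15214
0.1556/0.7527 = 0.20672
R_total = 0.075046 + 6.733 + 0.15214 + 0.20672 = 7.1669 m²·K/W
E = A × HDD × 24 / R / 1000 = 273 × 1560 × 24 / 7.1669 / 1000 = 1426.2 kWh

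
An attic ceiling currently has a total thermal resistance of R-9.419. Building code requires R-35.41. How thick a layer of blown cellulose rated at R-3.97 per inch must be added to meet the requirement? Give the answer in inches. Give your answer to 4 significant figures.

ΔR = 35.41 − 9.419 = 25.991 ft²·°F·h/BTU
L = ΔR / (R/in) = 25.991/3.97 = 6.5469 in

6.547 in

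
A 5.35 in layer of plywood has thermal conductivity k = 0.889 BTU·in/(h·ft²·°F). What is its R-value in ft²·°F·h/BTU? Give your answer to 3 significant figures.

R = L/k = 5.35/0.889 = 6.018 ft²·°F·h/BTU

6.02 ft²·°F·h/BTU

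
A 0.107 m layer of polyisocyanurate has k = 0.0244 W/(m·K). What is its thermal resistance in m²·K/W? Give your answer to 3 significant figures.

R = L/k = 0.107/0.0244 = 4.385 m²·K/W

4.39 m²·K/W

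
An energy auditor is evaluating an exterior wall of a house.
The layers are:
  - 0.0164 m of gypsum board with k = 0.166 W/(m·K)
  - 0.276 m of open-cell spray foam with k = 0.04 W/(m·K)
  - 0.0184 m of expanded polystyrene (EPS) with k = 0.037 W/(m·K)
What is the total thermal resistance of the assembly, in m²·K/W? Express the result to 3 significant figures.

0.0164/0.166 = 0.0988
0.276/0.04 = 6.9
0.0184/0.037 = 0.4973
R_total = 0.0988 + 6.9 + 0.4973 = 7.496 m²·K/W

7.50 m²·K/W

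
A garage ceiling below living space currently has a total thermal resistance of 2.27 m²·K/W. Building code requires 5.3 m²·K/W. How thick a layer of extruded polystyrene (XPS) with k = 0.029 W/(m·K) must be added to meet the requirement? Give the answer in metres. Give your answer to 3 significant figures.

ΔR = 5.3 − 2.27 = 3.03 m²·K/W
L = ΔR × k = 3.03 × 0.029 = 0.08787 m

0.0879 m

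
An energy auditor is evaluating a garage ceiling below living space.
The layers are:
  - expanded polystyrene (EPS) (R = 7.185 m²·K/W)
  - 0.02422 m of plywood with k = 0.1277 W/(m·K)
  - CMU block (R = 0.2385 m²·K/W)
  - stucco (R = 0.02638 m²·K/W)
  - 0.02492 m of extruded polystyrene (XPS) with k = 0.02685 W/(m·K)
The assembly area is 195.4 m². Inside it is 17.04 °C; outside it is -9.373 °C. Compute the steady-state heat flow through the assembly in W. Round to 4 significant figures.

0.02422/0.1277 = 0.18966
0.02492/0.02685 = 0.92812
R_total = 7.185 + 0.18966 + 0.2385 + 0.02638 + 0.92812 = 8.5677 m²·K/W
Q = A·ΔT/R = 195.4 × (17.04 − (-9.373)) / 8.5677 = 602.39 W

602.4 W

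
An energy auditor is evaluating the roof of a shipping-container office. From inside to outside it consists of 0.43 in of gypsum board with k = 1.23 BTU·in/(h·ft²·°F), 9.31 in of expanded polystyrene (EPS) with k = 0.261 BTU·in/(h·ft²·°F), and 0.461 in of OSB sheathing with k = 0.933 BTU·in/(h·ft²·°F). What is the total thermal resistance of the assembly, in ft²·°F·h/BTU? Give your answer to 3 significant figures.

0.43/1.23 = 0.3496
9.31/0.261 = 35.67
0.461/0.933 = 0.4941
R_total = 0.3496 + 35.67 + 0.4941 = 36.51 ft²·°F·h/BTU

36.5 ft²·°F·h/BTU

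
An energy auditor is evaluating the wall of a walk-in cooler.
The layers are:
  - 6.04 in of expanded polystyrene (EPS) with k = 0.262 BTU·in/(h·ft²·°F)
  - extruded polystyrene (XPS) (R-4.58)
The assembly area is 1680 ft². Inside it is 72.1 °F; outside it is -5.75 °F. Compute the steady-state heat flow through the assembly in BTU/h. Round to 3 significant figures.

6.04/0.262 = 23.05
R_total = 23.05 + 4.58 = 27.63 ft²·°F·h/BTU
Q = A·ΔT/R = 1680 × (72.1 − (-5.75)) / 27.63 = 4733 BTU/h

4730 BTU/h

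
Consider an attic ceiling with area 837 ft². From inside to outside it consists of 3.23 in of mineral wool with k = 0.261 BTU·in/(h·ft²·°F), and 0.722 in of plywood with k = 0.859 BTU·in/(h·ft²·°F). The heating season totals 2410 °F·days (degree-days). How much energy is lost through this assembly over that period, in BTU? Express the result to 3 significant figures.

3660000 BTU

3.23/0.261 = 12.38
0.722/0.859 = 0.8405
R_total = 12.38 + 0.8405 = 13.22 ft²·°F·h/BTU
E = A × HDD × 24 / R = 837 × 2410 × 24 / 13.22 = 3663000 BTU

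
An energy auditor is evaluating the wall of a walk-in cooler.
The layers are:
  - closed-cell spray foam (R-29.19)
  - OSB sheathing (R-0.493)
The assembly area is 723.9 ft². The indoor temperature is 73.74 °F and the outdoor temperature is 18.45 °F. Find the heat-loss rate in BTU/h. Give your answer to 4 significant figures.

1348 BTU/h

R_total = 29.19 + 0.493 = 29.683 ft²·°F·h/BTU
Q = A·ΔT/R = 723.9 × (73.74 − 18.45) / 29.683 = 1348.4 BTU/h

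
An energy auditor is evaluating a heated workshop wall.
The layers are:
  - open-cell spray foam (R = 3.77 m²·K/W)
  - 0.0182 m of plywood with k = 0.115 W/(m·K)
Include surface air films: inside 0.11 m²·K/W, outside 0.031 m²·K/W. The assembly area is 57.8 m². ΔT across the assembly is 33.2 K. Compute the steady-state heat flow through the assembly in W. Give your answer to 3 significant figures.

472 W

0.0182/0.115 = 0.1583
R_total = 0.11 + 3.77 + 0.1583 + 0.031 = 4.069 m²·K/W
Q = A·ΔT/R = 57.8 × 33.2 / 4.069 = 471.6 W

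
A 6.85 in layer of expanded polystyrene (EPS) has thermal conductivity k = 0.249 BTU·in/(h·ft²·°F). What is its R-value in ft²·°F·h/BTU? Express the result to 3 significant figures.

R = L/k = 6.85/0.249 = 27.51 ft²·°F·h/BTU

27.5 ft²·°F·h/BTU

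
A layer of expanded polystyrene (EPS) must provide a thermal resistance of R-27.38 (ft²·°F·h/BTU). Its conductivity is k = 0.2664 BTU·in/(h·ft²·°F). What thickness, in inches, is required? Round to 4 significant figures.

7.294 in

L = R × k = 27.38 × 0.2664 = 7.294 in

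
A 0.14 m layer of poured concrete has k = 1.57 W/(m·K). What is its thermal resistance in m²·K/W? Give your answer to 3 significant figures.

R = L/k = 0.14/1.57 = 0.08917 m²·K/W

0.0892 m²·K/W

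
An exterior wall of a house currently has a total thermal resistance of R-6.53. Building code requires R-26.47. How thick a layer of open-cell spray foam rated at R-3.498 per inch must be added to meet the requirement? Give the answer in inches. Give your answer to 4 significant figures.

ΔR = 26.47 − 6.53 = 19.94 ft²·°F·h/BTU
L = ΔR / (R/in) = 19.94/3.498 = 5.7004 in

5.700 in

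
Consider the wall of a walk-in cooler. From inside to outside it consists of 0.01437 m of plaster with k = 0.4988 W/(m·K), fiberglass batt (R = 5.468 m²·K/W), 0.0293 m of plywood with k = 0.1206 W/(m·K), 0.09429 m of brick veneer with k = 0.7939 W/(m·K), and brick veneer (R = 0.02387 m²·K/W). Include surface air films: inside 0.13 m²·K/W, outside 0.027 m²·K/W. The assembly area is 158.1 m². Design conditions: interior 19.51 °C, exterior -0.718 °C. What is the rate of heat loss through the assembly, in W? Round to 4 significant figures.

0.01437/0.4988 = 0.028809
0.0293/0.1206 = 0.24295
0.09429/0.7939 = 0.11877
R_total = 0.13 + 0.028809 + 5.468 + 0.24295 + 0.11877 + 0.02387 + 0.027 = 6.0394 m²·K/W
Q = A·ΔT/R = 158.1 × (19.51 − (-0.718)) / 6.0394 = 529.53 W

529.5 W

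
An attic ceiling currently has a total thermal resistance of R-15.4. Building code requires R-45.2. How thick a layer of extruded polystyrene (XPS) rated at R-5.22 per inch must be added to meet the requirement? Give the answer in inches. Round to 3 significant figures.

ΔR = 45.2 − 15.4 = 29.8 ft²·°F·h/BTU
L = ΔR / (R/in) = 29.8/5.22 = 5.709 in

5.71 in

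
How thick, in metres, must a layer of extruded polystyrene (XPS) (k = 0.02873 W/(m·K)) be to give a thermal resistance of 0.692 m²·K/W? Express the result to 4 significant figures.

0.01988 m

L = R·k = 0.692 × 0.02873 = 0.019881 m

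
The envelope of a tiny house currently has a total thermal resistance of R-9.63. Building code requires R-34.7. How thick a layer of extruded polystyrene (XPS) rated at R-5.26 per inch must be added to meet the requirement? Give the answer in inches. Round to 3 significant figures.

4.77 in

ΔR = 34.7 − 9.63 = 25.07 ft²·°F·h/BTU
L = ΔR / (R/in) = 25.07/5.26 = 4.766 in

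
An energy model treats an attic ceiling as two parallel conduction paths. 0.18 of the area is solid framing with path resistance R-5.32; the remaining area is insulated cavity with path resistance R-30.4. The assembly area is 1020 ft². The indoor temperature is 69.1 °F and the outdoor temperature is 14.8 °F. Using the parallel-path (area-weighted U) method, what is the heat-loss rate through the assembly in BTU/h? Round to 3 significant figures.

U_eff = 0.82/30.4 + 0.18/5.32 = 0.02697 + 0.03383 = 0.06081
R_eff = 1/U_eff = 16.45 ft²·°F·h/BTU
Q = 1020 × (69.1 − 14.8) / 16.45 = 3368 BTU/h

3370 BTU/h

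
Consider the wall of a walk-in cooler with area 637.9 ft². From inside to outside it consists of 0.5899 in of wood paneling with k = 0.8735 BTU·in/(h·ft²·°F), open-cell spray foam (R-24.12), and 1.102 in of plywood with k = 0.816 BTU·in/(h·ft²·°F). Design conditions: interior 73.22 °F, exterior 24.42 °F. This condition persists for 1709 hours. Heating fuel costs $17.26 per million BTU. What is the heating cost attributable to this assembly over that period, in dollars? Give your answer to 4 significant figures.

0.5899/0.8735 = 0.67533
1.102/0.816 = 1.3505
R_total = 0.67533 + 24.12 + 1.3505 = 26.146 ft²·°F·h/BTU
Q = 637.9 × (73.22 − 24.42) / 26.146 = 1190.6 BTU/h
E = 1190.6 × 1709 = 2034800 BTU
Cost = 2034800/10⁶ × 17.26 = $35.12

35.12 dollars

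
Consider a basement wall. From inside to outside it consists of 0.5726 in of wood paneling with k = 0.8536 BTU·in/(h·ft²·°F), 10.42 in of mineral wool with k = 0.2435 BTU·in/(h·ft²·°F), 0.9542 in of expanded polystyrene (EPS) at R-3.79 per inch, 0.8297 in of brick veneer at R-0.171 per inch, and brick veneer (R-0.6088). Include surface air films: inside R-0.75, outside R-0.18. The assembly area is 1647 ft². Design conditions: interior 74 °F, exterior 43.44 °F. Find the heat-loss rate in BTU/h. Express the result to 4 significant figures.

1032 BTU/h

0.5726/0.8536 = 0.67081
10.42/0.2435 = 42.793
0.9542 × 3.79 = 3.6164
0.8297 × 0.171 = 0.14188
R_total = 0.75 + 0.67081 + 42.793 + 3.6164 + 0.14188 + 0.6088 + 0.18 = 48.761 ft²·°F·h/BTU
Q = A·ΔT/R = 1647 × (74 − 43.44) / 48.761 = 1032.2 BTU/h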